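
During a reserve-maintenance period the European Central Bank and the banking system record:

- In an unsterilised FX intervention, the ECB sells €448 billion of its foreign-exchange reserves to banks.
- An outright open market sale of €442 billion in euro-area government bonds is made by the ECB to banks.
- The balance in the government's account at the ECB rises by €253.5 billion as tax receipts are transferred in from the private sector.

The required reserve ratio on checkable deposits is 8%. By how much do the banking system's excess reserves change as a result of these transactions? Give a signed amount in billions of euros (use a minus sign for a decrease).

-€1123.22 billion

FX sale €448 billion: reserves −€448B, deposits 0.
OMO sale (to banks) €442 billion: reserves −€442B, deposits 0.
Government account inflow €253.5 billion: reserves −€253.5B, deposits −€253.5B.
Totals: Δreserves = −€1143.5B, Δdeposits = −€253.5B.
Δrequired reserves = 8% × −€253.5B = −€20.28B.
Δexcess reserves = Δreserves − Δrequired = −€1143.5B − (−€20.28B) = -€1123.22 billion.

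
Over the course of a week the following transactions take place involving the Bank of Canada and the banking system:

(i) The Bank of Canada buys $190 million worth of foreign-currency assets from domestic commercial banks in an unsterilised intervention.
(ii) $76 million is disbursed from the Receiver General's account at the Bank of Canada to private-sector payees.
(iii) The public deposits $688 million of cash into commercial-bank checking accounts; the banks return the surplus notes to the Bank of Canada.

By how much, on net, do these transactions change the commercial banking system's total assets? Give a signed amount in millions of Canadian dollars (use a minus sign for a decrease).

+$764 million

FX purchase $190 million: just an asset swap on bank balance sheets → 0.
Government spending $76 million: bank balance sheets expand → +$76M.
Currency deposit $688 million: bank balance sheets expand → +$688M.
Net: 0 + 76 + 688 = +$764 million.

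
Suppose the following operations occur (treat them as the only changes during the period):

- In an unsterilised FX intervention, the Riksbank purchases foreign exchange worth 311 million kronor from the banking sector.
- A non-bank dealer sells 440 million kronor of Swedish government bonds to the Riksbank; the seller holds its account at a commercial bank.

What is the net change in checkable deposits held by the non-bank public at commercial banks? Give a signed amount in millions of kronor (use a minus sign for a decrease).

Riksbank balance sheet:
  Assets:      Securities +440M, Foreign assets +311M
  Liabilities: Bank reserves +751M
Commercial banking system:
  Assets:      Reserves at CB +751M, Foreign assets −311M
  Liabilities: Checkable deposits +440M
So the change in checkable deposits held by the non-bank public at commercial banks is +440 million.

+440 million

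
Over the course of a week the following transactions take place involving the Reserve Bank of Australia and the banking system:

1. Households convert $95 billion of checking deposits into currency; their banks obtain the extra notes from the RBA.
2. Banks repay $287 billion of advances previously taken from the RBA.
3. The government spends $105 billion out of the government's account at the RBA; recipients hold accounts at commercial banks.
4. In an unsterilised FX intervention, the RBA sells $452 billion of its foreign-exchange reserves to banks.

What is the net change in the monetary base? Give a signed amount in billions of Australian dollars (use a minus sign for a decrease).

-$634 billion

RBA balance sheet:
  Assets:      Loans to banks −$287B, Foreign assets −$452B
  Liabilities: Bank reserves −$729B, Currency in circulation +$95B, Government deposits −$105B
Commercial banking system:
  Assets:      Reserves at CB −$729B, Foreign assets +$452B
  Liabilities: Checkable deposits +$10B, Borrowings from CB −$287B
Monetary base = currency + reserves: +$95B + (−$729B) = -$634 billion.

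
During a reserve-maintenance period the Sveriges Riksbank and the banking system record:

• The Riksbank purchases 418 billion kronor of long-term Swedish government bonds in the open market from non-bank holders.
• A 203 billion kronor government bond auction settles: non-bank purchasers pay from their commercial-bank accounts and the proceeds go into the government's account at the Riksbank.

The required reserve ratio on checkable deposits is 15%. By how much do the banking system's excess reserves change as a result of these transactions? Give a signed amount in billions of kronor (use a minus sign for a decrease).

Asset purchase (from non-banks) 418 billion kronor: reserves +418B, deposits +418B.
Government account inflow 203 billion kronor: reserves −203B, deposits −203B.
Totals: Δreserves = +215B, Δdeposits = +215B.
Δrequired reserves = 15% × +215B = +32.25B.
Δexcess reserves = Δreserves − Δrequired = +215B − (+32.25B) = +182.75 billion.

+182.75 billion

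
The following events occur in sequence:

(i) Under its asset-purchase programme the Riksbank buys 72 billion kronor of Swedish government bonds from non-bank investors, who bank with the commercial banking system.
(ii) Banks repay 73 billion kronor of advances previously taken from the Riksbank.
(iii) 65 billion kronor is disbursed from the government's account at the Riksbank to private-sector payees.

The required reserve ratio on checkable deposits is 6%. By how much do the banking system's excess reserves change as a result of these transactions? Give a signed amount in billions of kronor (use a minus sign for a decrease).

+55.78 billion

Asset purchase (from non-banks) 72 billion kronor: reserves +72B, deposits +72B.
Discount-window repayment 73 billion kronor: reserves −73B, deposits 0.
Government spending 65 billion kronor: reserves +65B, deposits +65B.
Totals: Δreserves = +64B, Δdeposits = +137B.
Δrequired reserves = 6% × +137B = +8.22B.
Δexcess reserves = Δreserves − Δrequired = +64B − (+8.22B) = +55.78 billion.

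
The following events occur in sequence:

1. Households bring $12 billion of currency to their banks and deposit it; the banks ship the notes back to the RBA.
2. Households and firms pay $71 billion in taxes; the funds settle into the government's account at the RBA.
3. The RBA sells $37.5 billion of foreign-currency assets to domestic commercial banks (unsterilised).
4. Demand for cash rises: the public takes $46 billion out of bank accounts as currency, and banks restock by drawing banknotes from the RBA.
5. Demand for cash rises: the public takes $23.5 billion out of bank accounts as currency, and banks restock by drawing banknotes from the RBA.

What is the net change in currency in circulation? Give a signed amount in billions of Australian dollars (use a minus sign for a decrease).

+$57.5 billion

RBA balance sheet:
  Assets:      Foreign assets −$37.5B
  Liabilities: Bank reserves −$166B, Currency in circulation +$57.5B, Government deposits +$71B
Commercial banking system:
  Assets:      Reserves at CB −$166B, Foreign assets +$37.5B
  Liabilities: Checkable deposits −$128.5B
So the change in currency in circulation is +$57.5 billion.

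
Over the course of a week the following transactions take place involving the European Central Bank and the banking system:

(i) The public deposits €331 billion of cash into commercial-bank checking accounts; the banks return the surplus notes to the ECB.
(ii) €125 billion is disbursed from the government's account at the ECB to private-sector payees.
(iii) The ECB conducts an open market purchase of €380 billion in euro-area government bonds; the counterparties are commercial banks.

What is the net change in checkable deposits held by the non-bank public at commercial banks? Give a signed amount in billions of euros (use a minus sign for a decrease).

+€456 billion

ECB balance sheet:
  Assets:      Securities +€380B
  Liabilities: Bank reserves +€836B, Currency in circulation −€331B, Government deposits −€125B
Commercial banking system:
  Assets:      Reserves at CB +€836B, Securities −€380B
  Liabilities: Checkable deposits +€456B
So the change in checkable deposits held by the non-bank public at commercial banks is +€456 billion.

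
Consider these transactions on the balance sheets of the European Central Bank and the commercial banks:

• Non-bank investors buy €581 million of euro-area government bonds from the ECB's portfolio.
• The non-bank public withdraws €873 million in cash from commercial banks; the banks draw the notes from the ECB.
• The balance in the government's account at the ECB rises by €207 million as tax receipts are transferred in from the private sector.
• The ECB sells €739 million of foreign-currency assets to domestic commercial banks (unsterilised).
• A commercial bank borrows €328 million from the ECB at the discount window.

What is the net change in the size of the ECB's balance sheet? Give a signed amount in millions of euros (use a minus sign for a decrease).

ECB balance sheet:
  Assets:      Securities −€581M, Loans to banks +€328M, Foreign assets −€739M
  Liabilities: Bank reserves −€2072M, Currency in circulation +€873M, Government deposits +€207M
Change in total ECB assets = -€992 million.

-€992 million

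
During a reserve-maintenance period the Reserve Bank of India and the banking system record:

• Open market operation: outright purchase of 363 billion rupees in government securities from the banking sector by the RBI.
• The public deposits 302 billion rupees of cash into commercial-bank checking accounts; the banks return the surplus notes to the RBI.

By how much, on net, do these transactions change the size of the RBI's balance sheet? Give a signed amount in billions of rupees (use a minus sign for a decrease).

+363 billion

OMO purchase (from banks) 363 billion rupees: an RBI asset is acquired → +363B.
Currency deposit 302 billion rupees: only the composition of liabilities changes → 0.
Net: 363 + 0 = +363 billion.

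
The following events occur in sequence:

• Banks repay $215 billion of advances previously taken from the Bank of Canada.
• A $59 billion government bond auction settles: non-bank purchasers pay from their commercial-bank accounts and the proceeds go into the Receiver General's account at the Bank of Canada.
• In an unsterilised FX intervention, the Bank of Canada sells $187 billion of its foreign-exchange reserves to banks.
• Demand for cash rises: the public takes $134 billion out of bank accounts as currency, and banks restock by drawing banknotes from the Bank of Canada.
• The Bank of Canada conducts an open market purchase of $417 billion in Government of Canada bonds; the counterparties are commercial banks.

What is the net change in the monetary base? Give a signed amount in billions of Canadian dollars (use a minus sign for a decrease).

-$44 billion

Discount-window repayment $215 billion: Bank of Canada balance sheet contracts → −$215B.
Government account inflow $59 billion: reserves shift to a non-base liability → −$59B.
FX sale $187 billion: Bank of Canada balance sheet contracts → −$187B.
Currency withdrawal $134 billion: just a shift between currency and reserves — both are base money → 0.
OMO purchase (from banks) $417 billion: Bank of Canada balance sheet expands → +$417B.
Net: −215 − 59 − 187 + 0 + 417 = -$44 billion.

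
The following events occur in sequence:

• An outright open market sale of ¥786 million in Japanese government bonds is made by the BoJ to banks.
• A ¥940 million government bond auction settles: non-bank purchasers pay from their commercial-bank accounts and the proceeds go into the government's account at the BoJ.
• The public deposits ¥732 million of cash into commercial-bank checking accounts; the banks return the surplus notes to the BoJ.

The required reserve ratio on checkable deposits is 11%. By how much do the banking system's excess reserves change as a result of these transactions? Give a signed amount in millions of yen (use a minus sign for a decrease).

-¥971.12 million

OMO sale (to banks) ¥786 million: reserves −¥786M, deposits 0.
Government account inflow ¥940 million: reserves −¥940M, deposits −¥940M.
Currency deposit ¥732 million: reserves +¥732M, deposits +¥732M.
Totals: Δreserves = −¥994M, Δdeposits = −¥208M.
Δrequired reserves = 11% × −¥208M = −¥22.88M.
Δexcess reserves = Δreserves − Δrequired = −¥994M − (−¥22.88M) = -¥971.12 million.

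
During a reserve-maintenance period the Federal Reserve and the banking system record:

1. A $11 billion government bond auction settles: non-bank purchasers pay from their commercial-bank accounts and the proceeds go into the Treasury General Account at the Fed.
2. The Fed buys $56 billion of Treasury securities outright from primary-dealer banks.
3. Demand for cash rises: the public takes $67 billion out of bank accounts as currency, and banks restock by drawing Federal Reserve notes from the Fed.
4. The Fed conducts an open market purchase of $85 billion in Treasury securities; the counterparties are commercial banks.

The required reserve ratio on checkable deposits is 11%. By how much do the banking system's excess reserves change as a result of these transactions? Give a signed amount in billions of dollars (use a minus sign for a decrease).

+$71.58 billion

Government account inflow $11 billion: reserves −$11B, deposits −$11B.
OMO purchase (from banks) $56 billion: reserves +$56B, deposits 0.
Currency withdrawal $67 billion: reserves −$67B, deposits −$67B.
OMO purchase (from banks) $85 billion: reserves +$85B, deposits 0.
Totals: Δreserves = +$63B, Δdeposits = −$78B.
Δrequired reserves = 11% × −$78B = −$8.58B.
Δexcess reserves = Δreserves − Δrequired = +$63B − (−$8.58B) = +$71.58 billion.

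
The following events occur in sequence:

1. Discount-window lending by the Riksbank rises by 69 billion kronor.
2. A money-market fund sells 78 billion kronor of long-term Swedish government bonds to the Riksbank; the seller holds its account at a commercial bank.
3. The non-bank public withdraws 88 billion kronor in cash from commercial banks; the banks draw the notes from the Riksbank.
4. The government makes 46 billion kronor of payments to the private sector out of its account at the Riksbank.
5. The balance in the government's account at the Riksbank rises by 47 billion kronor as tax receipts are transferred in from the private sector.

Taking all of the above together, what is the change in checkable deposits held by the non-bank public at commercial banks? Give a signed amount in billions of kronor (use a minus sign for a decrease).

-11 billion

Riksbank balance sheet:
  Assets:      Securities +78B, Loans to banks +69B
  Liabilities: Bank reserves +58B, Currency in circulation +88B, Government deposits +1B
Commercial banking system:
  Assets:      Reserves at CB +58B
  Liabilities: Checkable deposits −11B, Borrowings from CB +69B
So the change in checkable deposits held by the non-bank public at commercial banks is -11 billion.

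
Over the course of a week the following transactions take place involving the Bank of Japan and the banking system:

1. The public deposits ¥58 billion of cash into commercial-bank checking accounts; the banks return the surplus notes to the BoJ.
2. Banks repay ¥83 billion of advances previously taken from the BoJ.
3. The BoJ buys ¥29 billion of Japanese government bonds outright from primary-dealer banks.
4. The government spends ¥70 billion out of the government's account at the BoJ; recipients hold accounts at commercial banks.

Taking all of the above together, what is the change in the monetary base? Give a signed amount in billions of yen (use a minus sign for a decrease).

+¥16 billion

Currency deposit ¥58 billion: just a shift between currency and reserves — both are base money → 0.
Discount-window repayment ¥83 billion: BoJ balance sheet contracts → −¥83B.
OMO purchase (from banks) ¥29 billion: BoJ balance sheet expands → +¥29B.
Government spending ¥70 billion: a non-base liability converts back to reserves → +¥70B.
Net: 0 − 83 + 29 + 70 = +¥16 billion.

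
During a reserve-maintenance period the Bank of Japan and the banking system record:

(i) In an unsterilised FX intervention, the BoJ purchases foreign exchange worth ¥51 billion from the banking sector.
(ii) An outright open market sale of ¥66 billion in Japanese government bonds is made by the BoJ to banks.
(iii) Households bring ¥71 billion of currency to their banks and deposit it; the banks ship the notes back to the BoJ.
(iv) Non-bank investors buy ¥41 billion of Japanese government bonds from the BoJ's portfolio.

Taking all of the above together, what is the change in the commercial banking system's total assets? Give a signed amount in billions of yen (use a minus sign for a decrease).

+¥30 billion

BoJ balance sheet:
  Assets:      Securities −¥107B, Foreign assets +¥51B
  Liabilities: Bank reserves +¥15B, Currency in circulation −¥71B
Commercial banking system:
  Assets:      Reserves at CB +¥15B, Securities +¥66B, Foreign assets −¥51B
  Liabilities: Checkable deposits +¥30B
Change in total bank assets = +¥30 billion.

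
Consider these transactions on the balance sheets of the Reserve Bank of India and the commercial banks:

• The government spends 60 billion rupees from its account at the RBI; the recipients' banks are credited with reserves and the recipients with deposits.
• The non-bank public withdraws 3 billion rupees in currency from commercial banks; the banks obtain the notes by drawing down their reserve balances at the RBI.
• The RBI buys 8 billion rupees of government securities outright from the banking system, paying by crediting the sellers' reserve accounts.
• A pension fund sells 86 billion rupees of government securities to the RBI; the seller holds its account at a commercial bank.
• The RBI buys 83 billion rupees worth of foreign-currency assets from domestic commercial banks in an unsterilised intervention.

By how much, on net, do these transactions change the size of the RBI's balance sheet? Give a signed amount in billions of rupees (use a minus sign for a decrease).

+177 billion

RBI balance sheet:
  Assets:      Securities +94B, Foreign assets +83B
  Liabilities: Bank reserves +234B, Currency in circulation +3B, Government deposits −60B
Change in total RBI assets = +177 billion.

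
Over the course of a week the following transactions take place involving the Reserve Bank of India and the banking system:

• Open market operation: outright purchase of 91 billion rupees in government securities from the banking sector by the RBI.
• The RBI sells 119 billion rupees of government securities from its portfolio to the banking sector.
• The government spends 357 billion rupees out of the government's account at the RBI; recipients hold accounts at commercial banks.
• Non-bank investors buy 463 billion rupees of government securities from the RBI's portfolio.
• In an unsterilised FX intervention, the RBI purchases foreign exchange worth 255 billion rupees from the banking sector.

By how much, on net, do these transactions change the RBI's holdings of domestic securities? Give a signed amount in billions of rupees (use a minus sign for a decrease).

OMO purchase (from banks) 91 billion rupees: securities added to the RBI's portfolio → +91B.
OMO sale (to banks) 119 billion rupees: securities removed from the RBI's portfolio → −119B.
Government spending 357 billion rupees: the RBI's securities portfolio is untouched → 0.
Asset sale (to non-banks) 463 billion rupees: securities removed from the RBI's portfolio → −463B.
FX purchase 255 billion rupees: the RBI's securities portfolio is untouched → 0.
Net: 91 − 119 + 0 − 463 + 0 = -491 billion.

-491 billion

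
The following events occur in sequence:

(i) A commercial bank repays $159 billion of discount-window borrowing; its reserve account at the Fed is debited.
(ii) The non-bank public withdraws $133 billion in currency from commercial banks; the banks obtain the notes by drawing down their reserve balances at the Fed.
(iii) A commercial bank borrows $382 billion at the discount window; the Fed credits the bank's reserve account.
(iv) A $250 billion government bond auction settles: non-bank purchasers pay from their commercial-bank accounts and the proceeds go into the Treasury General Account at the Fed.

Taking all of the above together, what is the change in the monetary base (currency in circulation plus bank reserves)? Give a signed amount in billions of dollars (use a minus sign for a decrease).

-$27 billion

Fed balance sheet:
  Assets:      Loans to banks +$223B
  Liabilities: Bank reserves −$160B, Currency in circulation +$133B, Government deposits +$250B
Commercial banking system:
  Assets:      Reserves at CB −$160B
  Liabilities: Checkable deposits −$383B, Borrowings from CB +$223B
Monetary base = currency + reserves: +$133B + (−$160B) = -$27 billion.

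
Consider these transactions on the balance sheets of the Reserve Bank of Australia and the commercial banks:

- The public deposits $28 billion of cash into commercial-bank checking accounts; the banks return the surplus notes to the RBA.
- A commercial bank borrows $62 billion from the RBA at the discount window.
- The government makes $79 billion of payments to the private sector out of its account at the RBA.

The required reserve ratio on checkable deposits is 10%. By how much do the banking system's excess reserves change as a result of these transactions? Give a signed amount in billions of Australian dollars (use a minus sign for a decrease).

+$158.3 billion

Currency deposit $28 billion: reserves +$28B, deposits +$28B.
Discount-window loan $62 billion: reserves +$62B, deposits 0.
Government spending $79 billion: reserves +$79B, deposits +$79B.
Totals: Δreserves = +$169B, Δdeposits = +$107B.
Δrequired reserves = 10% × +$107B = +$10.7B.
Δexcess reserves = Δreserves − Δrequired = +$169B − (+$10.7B) = +$158.3 billion.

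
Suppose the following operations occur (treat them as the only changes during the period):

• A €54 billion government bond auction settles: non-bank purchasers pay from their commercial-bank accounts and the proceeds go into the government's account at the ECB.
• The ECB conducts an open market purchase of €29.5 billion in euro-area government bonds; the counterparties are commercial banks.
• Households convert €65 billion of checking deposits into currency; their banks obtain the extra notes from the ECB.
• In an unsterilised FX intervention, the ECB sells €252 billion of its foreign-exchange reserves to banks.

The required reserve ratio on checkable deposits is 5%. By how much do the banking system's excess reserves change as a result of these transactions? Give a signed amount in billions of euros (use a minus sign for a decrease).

-€335.55 billion

Government account inflow €54 billion: reserves −€54B, deposits −€54B.
OMO purchase (from banks) €29.5 billion: reserves +€29.5B, deposits 0.
Currency withdrawal €65 billion: reserves −€65B, deposits −€65B.
FX sale €252 billion: reserves −€252B, deposits 0.
Totals: Δreserves = −€341.5B, Δdeposits = −€119B.
Δrequired reserves = 5% × −€119B = −€5.95B.
Δexcess reserves = Δreserves − Δrequired = −€341.5B − (−€5.95B) = -€335.55 billion.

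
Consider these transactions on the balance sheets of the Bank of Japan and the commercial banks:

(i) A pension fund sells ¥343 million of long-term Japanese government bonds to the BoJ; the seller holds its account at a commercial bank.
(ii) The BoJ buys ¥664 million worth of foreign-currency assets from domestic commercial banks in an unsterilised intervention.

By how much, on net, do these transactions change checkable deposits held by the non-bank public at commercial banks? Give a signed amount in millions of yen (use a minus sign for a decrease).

+¥343 million

Asset purchase (from non-banks) ¥343 million: non-bank counterparties' bank balances rise → +¥343M.
FX purchase ¥664 million: the counterparty is a bank, so public deposits are unchanged → 0.
Net: 343 + 0 = +¥343 million.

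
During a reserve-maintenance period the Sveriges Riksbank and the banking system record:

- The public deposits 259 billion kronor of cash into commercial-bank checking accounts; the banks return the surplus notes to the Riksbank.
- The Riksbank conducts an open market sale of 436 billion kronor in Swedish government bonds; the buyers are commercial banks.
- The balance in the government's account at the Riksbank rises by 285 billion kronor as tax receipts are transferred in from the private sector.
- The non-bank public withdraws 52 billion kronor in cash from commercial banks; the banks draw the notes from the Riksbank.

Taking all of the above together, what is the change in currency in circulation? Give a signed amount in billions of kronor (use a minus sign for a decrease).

-207 billion

Riksbank balance sheet:
  Assets:      Securities −436B
  Liabilities: Bank reserves −514B, Currency in circulation −207B, Government deposits +285B
Commercial banking system:
  Assets:      Reserves at CB −514B, Securities +436B
  Liabilities: Checkable deposits −78B
So the change in currency in circulation is -207 billion.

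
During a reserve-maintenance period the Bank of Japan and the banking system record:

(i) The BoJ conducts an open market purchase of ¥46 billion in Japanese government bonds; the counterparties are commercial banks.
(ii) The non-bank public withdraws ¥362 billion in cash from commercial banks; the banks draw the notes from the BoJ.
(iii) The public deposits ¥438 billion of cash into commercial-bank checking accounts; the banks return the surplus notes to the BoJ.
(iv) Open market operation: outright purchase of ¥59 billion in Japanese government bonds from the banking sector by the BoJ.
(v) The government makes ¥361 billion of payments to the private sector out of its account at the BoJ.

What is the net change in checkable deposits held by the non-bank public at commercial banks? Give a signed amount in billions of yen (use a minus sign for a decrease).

+¥437 billion

BoJ balance sheet:
  Assets:      Securities +¥105B
  Liabilities: Bank reserves +¥542B, Currency in circulation −¥76B, Government deposits −¥361B
Commercial banking system:
  Assets:      Reserves at CB +¥542B, Securities −¥105B
  Liabilities: Checkable deposits +¥437B
So the change in checkable deposits held by the non-bank public at commercial banks is +¥437 billion.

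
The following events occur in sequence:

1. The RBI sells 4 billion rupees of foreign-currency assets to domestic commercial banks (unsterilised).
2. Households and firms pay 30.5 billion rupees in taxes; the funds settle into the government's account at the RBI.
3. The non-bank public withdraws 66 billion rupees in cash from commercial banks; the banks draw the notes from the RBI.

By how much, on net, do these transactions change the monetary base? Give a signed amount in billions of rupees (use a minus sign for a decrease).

-34.5 billion

FX sale 4 billion rupees: RBI balance sheet contracts → −4B.
Government account inflow 30.5 billion rupees: reserves shift to a non-base liability → −30.5B.
Currency withdrawal 66 billion rupees: just a shift between currency and reserves — both are base money → 0.
Net: −4 − 30.5 + 0 = -34.5 billion.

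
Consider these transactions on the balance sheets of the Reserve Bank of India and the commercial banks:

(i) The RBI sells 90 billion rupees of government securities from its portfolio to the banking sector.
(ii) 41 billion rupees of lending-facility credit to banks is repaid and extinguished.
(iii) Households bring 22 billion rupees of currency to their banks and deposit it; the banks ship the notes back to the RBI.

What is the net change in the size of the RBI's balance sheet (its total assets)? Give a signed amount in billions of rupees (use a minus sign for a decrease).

-131 billion

OMO sale (to banks) 90 billion rupees: an RBI asset is shed → −90B.
Discount-window repayment 41 billion rupees: an RBI asset is shed → −41B.
Currency deposit 22 billion rupees: only the composition of liabilities changes → 0.
Net: −90 − 41 + 0 = -131 billion.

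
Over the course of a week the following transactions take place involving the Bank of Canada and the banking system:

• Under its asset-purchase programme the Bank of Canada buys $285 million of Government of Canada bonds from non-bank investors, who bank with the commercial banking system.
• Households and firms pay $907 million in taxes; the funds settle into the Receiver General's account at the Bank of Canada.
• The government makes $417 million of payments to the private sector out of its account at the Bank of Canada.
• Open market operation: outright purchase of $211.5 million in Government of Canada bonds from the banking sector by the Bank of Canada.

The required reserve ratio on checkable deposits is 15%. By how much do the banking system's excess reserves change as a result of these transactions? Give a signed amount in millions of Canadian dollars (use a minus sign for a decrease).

Asset purchase (from non-banks) $285 million: reserves +$285M, deposits +$285M.
Government account inflow $907 million: reserves −$907M, deposits −$907M.
Government spending $417 million: reserves +$417M, deposits +$417M.
OMO purchase (from banks) $211.5 million: reserves +$211.5M, deposits 0.
Totals: Δreserves = +$6.5M, Δdeposits = −$205M.
Δrequired reserves = 15% × −$205M = −$30.75M.
Δexcess reserves = Δreserves − Δrequired = +$6.5M − (−$30.75M) = +$37.25 million.

+$37.25 million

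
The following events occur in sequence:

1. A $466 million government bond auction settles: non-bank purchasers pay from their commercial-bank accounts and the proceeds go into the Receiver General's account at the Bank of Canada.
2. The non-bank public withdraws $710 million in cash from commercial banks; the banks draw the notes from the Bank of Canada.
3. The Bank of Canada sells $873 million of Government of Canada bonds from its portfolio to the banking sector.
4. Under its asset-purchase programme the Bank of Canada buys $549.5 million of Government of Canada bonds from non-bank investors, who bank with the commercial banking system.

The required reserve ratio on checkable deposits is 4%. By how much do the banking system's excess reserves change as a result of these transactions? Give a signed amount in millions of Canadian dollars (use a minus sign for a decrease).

-$1474.44 million

Government account inflow $466 million: reserves −$466M, deposits −$466M.
Currency withdrawal $710 million: reserves −$710M, deposits −$710M.
OMO sale (to banks) $873 million: reserves −$873M, deposits 0.
Asset purchase (from non-banks) $549.5 million: reserves +$549.5M, deposits +$549.5M.
Totals: Δreserves = −$1499.5M, Δdeposits = −$626.5M.
Δrequired reserves = 4% × −$626.5M = −$25.06M.
Δexcess reserves = Δreserves − Δrequired = −$1499.5M − (−$25.06M) = -$1474.44 million.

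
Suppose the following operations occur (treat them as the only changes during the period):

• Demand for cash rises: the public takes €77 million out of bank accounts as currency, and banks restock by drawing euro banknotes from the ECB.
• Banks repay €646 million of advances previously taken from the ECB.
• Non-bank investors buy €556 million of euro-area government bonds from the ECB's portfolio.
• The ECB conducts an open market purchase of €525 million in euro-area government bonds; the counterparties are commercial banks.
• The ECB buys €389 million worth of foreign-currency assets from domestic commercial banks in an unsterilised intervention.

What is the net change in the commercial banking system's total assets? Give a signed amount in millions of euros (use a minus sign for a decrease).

ECB balance sheet:
  Assets:      Securities −€31M, Loans to banks −€646M, Foreign assets +€389M
  Liabilities: Bank reserves −€365M, Currency in circulation +€77M
Commercial banking system:
  Assets:      Reserves at CB −€365M, Securities −€525M, Foreign assets −€389M
  Liabilities: Checkable deposits −€633M, Borrowings from CB −€646M
Change in total bank assets = -€1279 million.

-€1279 million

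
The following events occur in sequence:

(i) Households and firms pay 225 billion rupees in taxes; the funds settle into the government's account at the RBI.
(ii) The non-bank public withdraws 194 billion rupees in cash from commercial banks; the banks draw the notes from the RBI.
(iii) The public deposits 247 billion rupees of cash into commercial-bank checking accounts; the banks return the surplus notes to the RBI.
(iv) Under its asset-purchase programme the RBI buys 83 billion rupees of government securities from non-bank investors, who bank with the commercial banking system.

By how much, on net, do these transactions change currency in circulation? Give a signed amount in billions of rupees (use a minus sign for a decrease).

Government account inflow 225 billion rupees: no currency enters or leaves circulation → 0.
Currency withdrawal 194 billion rupees: notes leave the central bank → +194B.
Currency deposit 247 billion rupees: notes return to the central bank → −247B.
Asset purchase (from non-banks) 83 billion rupees: no currency enters or leaves circulation → 0.
Net: 0 + 194 − 247 + 0 = -53 billion.

-53 billion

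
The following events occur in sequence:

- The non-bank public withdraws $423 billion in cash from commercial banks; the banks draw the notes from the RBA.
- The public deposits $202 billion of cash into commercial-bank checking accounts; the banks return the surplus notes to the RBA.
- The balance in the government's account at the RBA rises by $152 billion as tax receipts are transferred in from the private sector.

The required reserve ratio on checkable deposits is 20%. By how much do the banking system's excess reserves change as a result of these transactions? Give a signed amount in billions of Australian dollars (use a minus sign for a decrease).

-$298.4 billion

Currency withdrawal $423 billion: reserves −$423B, deposits −$423B.
Currency deposit $202 billion: reserves +$202B, deposits +$202B.
Government account inflow $152 billion: reserves −$152B, deposits −$152B.
Totals: Δreserves = −$373B, Δdeposits = −$373B.
Δrequired reserves = 20% × −$373B = −$74.6B.
Δexcess reserves = Δreserves − Δrequired = −$373B − (−$74.6B) = -$298.4 billion.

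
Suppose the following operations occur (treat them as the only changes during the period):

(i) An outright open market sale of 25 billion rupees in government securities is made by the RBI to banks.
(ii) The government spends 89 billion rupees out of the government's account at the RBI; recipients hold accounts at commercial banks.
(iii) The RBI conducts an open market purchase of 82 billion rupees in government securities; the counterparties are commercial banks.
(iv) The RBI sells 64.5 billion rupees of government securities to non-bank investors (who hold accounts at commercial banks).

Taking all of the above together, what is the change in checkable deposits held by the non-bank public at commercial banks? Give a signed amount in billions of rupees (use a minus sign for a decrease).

+24.5 billion

RBI balance sheet:
  Assets:      Securities −7.5B
  Liabilities: Bank reserves +81.5B, Government deposits −89B
Commercial banking system:
  Assets:      Reserves at CB +81.5B, Securities −57B
  Liabilities: Checkable deposits +24.5B
So the change in checkable deposits held by the non-bank public at commercial banks is +24.5 billion.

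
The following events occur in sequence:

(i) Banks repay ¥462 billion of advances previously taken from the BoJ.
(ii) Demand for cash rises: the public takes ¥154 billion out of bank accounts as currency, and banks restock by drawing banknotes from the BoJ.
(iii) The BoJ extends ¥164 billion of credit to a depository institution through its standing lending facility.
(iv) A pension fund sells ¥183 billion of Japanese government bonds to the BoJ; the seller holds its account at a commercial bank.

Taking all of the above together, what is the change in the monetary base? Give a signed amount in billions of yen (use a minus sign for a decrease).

Discount-window repayment ¥462 billion: BoJ balance sheet contracts → −¥462B.
Currency withdrawal ¥154 billion: just a shift between currency and reserves — both are base money → 0.
Discount-window loan ¥164 billion: BoJ balance sheet expands → +¥164B.
Asset purchase (from non-banks) ¥183 billion: BoJ balance sheet expands → +¥183B.
Net: −462 + 0 + 164 + 183 = -¥115 billion.

-¥115 billion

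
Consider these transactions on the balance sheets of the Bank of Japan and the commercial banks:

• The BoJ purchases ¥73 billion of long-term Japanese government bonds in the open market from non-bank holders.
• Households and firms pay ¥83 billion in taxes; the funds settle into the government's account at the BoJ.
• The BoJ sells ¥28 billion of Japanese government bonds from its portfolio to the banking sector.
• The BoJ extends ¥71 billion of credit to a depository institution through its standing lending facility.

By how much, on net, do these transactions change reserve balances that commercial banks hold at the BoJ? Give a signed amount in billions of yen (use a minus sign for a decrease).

BoJ balance sheet:
  Assets:      Securities +¥45B, Loans to banks +¥71B
  Liabilities: Bank reserves +¥33B, Government deposits +¥83B
Commercial banking system:
  Assets:      Reserves at CB +¥33B, Securities +¥28B
  Liabilities: Checkable deposits −¥10B, Borrowings from CB +¥71B
So the change in reserve balances that commercial banks hold at the BoJ is +¥33 billion.

+¥33 billion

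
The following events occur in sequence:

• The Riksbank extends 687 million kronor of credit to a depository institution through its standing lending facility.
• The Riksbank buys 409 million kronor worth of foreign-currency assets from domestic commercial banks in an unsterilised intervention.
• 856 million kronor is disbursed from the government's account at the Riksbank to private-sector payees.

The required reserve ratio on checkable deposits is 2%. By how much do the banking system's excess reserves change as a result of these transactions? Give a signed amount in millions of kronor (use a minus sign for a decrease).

+1934.88 million

Discount-window loan 687 million kronor: reserves +687M, deposits 0.
FX purchase 409 million kronor: reserves +409M, deposits 0.
Government spending 856 million kronor: reserves +856M, deposits +856M.
Totals: Δreserves = +1952M, Δdeposits = +856M.
Δrequired reserves = 2% × +856M = +17.12M.
Δexcess reserves = Δreserves − Δrequired = +1952M − (+17.12M) = +1934.88 million.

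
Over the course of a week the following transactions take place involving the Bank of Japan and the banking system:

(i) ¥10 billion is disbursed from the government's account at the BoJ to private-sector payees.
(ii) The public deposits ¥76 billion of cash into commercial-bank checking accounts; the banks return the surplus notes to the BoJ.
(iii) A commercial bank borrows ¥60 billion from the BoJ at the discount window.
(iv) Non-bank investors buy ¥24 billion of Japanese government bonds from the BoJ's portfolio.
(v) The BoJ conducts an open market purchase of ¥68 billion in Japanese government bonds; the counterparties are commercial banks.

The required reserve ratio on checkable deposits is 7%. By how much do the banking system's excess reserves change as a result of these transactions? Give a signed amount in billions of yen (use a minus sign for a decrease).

+¥185.66 billion

Government spending ¥10 billion: reserves +¥10B, deposits +¥10B.
Currency deposit ¥76 billion: reserves +¥76B, deposits +¥76B.
Discount-window loan ¥60 billion: reserves +¥60B, deposits 0.
Asset sale (to non-banks) ¥24 billion: reserves −¥24B, deposits −¥24B.
OMO purchase (from banks) ¥68 billion: reserves +¥68B, deposits 0.
Totals: Δreserves = +¥190B, Δdeposits = +¥62B.
Δrequired reserves = 7% × +¥62B = +¥4.34B.
Δexcess reserves = Δreserves − Δrequired = +¥190B − (+¥4.34B) = +¥185.66 billion.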